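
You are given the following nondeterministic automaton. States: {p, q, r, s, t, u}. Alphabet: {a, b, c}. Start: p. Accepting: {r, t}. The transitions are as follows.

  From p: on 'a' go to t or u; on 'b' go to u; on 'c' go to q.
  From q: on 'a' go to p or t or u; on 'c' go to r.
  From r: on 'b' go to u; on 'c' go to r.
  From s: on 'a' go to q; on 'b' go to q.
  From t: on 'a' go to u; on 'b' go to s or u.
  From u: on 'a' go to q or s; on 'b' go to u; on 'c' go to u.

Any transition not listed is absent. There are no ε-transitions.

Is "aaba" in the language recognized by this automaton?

Yes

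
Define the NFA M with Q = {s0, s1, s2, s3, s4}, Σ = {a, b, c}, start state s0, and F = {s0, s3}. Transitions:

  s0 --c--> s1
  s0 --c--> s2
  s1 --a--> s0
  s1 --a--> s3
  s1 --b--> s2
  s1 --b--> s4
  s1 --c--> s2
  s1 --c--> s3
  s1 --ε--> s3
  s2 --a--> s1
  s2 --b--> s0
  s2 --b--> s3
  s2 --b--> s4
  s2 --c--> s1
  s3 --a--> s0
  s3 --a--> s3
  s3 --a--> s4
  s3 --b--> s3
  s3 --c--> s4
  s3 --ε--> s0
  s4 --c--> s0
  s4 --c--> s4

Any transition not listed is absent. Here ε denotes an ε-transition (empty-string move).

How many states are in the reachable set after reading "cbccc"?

Start in {s0}.
Read 'c': s0→{s1, s2}; union {s1, s2}; ε-closure = {s0, s1, s2, s3}.
Read 'b': s0→∅, s1→{s2, s4}, s2→{s0, s3, s4}, s3→{s3}; now {s0, s2, s3, s4}.
Read 'c': s0→{s1, s2}, s2→{s1}, s3→{s4}, s4→{s0, s4}; union {s0, s1, s2, s4}; ε-closure = {s0, s1, s2, s3, s4}.
Read 'c': s0→{s1, s2}, s1→{s2, s3}, s2→{s1}, s3→{s4}, s4→{s0, s4}; now {s0, s1, s2, s3, s4}.
Read 'c': s0→{s1, s2}, s1→{s2, s3}, s2→{s1}, s3→{s4}, s4→{s0, s4}; now {s0, s1, s2, s3, s4}.
That set has 5 states.

5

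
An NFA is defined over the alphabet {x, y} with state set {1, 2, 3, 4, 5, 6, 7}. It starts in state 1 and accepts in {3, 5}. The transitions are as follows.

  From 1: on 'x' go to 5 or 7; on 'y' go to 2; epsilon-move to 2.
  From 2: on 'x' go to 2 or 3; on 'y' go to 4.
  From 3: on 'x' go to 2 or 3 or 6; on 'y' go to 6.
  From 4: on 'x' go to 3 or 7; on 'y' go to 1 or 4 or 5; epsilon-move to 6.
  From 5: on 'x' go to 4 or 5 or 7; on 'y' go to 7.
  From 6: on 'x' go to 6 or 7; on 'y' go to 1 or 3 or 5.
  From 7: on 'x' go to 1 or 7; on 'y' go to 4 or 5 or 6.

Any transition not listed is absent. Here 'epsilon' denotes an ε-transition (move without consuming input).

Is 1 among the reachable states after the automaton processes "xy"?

Start: ε-closure({1}) = {1, 2}.
Read 'x': 1→{5, 7}, 2→{2, 3}; now {2, 3, 5, 7}.
Read 'y': 2→{4}, 3→{6}, 5→{7}, 7→{4, 5, 6}; now {4, 5, 6, 7}.
State 1 is not in {4, 5, 6, 7}.

No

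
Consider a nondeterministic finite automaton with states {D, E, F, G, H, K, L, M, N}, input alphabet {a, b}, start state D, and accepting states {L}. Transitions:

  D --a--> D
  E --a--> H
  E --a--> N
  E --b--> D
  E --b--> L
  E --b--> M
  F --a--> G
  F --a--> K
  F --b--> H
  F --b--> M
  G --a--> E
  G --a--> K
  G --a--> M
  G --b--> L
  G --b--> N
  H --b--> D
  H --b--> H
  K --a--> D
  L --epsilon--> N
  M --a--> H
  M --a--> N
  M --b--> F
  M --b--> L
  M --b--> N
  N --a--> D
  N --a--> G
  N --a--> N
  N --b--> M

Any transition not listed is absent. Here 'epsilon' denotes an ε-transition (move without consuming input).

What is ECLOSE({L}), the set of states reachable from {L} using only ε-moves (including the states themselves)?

Begin with {L}.
ε-move L → N; add N.

{L, N}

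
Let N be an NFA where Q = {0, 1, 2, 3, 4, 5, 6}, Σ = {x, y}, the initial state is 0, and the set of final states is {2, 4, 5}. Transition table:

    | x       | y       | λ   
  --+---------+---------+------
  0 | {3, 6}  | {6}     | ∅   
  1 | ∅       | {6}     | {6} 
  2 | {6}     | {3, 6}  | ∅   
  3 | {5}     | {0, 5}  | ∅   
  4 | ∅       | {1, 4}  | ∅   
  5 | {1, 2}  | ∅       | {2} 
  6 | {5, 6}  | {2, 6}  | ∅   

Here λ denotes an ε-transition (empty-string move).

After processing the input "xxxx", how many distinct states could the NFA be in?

4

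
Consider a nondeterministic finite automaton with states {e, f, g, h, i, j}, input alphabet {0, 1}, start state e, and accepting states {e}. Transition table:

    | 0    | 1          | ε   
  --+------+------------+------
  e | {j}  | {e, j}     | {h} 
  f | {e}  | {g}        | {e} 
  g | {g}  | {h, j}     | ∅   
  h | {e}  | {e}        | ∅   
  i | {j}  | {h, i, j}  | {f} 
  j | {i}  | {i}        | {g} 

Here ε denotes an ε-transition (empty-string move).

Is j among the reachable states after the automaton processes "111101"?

Yes

Start: ε-closure({e}) = {e, h}.
Read '1': {e, h} → {e, g, h, j}.
Read '1': {e, g, h, j} → {e, f, g, h, i, j}.
Read '1': {e, f, g, h, i, j} → {e, f, g, h, i, j}.
Read '1': {e, f, g, h, i, j} → {e, f, g, h, i, j}.
Read '0': {e, f, g, h, i, j} → {e, f, g, h, i, j}.
Read '1': {e, f, g, h, i, j} → {e, f, g, h, i, j}.
State j is in {e, f, g, h, i, j}.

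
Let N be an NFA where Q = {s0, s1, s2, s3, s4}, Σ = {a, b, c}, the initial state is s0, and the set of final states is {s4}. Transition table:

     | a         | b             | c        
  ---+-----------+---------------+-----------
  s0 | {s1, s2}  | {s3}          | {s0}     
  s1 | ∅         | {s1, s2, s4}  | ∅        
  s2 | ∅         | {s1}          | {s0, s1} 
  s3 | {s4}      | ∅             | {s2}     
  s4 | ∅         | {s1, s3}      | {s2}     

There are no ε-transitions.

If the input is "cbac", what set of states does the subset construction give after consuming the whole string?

{s2}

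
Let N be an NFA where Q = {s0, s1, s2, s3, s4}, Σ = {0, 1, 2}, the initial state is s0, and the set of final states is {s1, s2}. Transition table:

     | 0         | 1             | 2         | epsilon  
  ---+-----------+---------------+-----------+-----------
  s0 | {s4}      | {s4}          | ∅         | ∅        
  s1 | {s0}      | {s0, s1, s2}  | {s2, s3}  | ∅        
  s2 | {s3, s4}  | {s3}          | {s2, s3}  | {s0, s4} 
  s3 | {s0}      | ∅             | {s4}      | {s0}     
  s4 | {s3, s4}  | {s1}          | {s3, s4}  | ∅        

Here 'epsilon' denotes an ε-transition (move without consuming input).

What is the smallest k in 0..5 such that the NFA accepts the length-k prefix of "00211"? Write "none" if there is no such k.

Start in {s0}.
Read '0': s0→{s4}; now {s4}.
Read '0': s4→{s3, s4}; union {s3, s4}; ε-closure = {s0, s3, s4}.
Read '2': s0→∅, s3→{s4}, s4→{s3, s4}; union {s3, s4}; ε-closure = {s0, s3, s4}.
Read '1': s0→{s4}, s3→∅, s4→{s1}; now {s1, s4}.
None of the earlier sets intersect F, but {s1, s4} does.

4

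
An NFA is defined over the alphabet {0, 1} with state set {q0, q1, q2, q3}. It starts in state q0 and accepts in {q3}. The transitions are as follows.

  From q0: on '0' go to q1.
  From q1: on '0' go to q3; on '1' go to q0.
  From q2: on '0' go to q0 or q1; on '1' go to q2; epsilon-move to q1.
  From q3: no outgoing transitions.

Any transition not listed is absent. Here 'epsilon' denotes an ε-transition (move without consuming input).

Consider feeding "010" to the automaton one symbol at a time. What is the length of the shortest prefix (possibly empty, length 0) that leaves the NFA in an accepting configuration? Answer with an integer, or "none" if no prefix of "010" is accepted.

none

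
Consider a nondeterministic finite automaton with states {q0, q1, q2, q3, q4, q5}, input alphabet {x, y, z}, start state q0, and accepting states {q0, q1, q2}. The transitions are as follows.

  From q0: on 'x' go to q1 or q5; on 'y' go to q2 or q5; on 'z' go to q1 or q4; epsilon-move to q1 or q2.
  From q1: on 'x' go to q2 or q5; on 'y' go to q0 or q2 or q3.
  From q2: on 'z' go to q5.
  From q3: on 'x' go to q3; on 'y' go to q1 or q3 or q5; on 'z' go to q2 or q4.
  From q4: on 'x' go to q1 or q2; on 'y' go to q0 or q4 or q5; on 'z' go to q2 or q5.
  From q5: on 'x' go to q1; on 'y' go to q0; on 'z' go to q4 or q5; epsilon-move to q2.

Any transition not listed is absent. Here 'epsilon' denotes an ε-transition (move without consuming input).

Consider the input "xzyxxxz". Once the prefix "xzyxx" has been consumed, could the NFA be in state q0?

No

Start: ε-closure({q0}) = {q0, q1, q2}.
Read 'x': q0→{q1, q5}, q1→{q2, q5}, q2→∅; now {q1, q2, q5}.
Read 'z': q1→∅, q2→{q5}, q5→{q4, q5}; union {q4, q5}; ε-closure = {q2, q4, q5}.
Read 'y': q2→∅, q4→{q0, q4, q5}, q5→{q0}; union {q0, q4, q5}; ε-closure = {q0, q1, q2, q4, q5}.
Read 'x': q0→{q1, q5}, q1→{q2, q5}, q2→∅, q4→{q1, q2}, q5→{q1}; now {q1, q2, q5}.
Read 'x': q1→{q2, q5}, q2→∅, q5→{q1}; now {q1, q2, q5}.
State q0 is not in {q1, q2, q5}.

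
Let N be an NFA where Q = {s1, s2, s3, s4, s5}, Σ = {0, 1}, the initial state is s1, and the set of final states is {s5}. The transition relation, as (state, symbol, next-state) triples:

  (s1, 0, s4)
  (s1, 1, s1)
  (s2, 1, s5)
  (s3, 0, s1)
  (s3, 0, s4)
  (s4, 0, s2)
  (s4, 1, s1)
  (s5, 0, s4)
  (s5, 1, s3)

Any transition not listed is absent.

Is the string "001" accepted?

Yes

Start in {s1}.
Read '0': {s1} → {s4}.
Read '0': {s4} → {s2}.
Read '1': {s2} → {s5}.
The final set {s5} contains the accepting state s5.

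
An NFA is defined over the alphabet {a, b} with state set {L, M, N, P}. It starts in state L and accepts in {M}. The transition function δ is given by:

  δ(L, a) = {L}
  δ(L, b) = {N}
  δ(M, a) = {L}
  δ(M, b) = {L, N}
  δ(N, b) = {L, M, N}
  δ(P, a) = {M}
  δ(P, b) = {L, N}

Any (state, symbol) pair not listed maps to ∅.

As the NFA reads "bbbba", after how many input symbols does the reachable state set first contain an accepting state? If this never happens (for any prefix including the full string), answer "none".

Start in {L}.
Read 'b': L→{N}; now {N}.
Read 'b': N→{L, M, N}; now {L, M, N}.
None of the earlier sets intersect F, but {L, M, N} does.

2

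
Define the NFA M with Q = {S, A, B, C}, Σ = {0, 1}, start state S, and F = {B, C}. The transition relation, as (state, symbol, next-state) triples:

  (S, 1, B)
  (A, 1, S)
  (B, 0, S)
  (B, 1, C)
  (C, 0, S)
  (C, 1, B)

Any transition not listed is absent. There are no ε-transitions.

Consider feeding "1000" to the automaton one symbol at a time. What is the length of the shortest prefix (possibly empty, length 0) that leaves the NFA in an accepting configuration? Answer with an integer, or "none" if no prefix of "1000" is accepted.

Start in {S}.
Read '1': {S} → {B}.
None of the earlier sets intersect F, but {B} does.

1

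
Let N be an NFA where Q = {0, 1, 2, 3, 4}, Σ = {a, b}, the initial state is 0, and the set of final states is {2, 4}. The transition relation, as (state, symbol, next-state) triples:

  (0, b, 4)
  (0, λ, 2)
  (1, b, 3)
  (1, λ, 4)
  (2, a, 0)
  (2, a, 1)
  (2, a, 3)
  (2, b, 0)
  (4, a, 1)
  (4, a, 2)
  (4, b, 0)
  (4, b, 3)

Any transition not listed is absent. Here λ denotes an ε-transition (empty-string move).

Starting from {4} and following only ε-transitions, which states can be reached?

{4}

Begin with {4}.
No ε-moves leave this set, so the closure equals the set itself.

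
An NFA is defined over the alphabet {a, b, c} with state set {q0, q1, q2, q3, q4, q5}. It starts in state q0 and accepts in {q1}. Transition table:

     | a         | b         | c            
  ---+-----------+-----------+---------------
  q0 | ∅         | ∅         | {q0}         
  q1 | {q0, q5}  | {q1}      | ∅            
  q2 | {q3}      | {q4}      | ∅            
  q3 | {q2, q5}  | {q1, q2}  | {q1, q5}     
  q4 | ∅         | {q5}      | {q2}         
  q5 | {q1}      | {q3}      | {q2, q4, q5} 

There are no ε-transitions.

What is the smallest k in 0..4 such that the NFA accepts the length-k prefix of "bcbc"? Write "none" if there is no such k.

Start in {q0}.
Read 'b': q0→∅; now ∅.
The set is empty and remains empty for the remaining 3 symbols.
No reachable set along the way intersects F.

none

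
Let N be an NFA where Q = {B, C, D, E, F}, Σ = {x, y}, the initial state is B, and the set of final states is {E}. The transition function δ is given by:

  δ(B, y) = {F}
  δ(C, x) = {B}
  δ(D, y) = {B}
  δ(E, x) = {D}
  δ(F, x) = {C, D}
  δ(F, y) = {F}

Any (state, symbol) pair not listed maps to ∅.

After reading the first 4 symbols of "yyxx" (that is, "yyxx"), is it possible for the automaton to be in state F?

Start in {B}.
Read 'y': B→{F}; now {F}.
Read 'y': F→{F}; now {F}.
Read 'x': F→{C, D}; now {C, D}.
Read 'x': C→{B}, D→∅; now {B}.
State F is not in {B}.

No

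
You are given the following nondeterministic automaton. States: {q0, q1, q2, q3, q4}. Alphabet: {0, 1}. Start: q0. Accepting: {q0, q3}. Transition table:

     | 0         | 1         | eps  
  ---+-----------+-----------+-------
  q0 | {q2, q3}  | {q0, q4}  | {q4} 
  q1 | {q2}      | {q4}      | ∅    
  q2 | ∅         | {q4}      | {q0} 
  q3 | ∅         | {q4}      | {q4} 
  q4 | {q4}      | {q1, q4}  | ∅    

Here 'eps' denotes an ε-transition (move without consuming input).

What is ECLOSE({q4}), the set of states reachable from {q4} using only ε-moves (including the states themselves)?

{q4}

Begin with {q4}.
No ε-moves leave this set, so the closure equals the set itself.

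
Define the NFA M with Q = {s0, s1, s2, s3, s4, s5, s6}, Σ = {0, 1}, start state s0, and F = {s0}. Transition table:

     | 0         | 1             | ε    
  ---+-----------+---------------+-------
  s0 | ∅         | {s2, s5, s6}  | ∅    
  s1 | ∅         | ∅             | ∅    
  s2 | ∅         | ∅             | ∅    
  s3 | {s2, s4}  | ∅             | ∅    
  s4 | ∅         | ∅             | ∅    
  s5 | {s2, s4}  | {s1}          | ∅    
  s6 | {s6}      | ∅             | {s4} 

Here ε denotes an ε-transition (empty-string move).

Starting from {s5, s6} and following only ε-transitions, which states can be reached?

{s4, s5, s6}

Begin with {s5, s6}.
ε-move s6 → s4; add s4.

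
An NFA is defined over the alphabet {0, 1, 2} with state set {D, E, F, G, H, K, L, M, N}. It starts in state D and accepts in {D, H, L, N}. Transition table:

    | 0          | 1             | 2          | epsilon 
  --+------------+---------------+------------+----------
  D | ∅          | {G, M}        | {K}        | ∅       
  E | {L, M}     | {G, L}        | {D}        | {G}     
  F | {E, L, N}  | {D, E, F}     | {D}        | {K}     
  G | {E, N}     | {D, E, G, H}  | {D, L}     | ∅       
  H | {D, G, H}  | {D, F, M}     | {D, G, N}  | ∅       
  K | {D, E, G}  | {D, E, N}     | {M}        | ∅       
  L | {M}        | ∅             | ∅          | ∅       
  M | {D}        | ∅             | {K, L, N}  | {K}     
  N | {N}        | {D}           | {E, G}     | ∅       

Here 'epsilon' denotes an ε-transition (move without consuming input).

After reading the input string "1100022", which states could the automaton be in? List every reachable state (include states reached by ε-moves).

{D, E, G, K, L, M, N}

Start in {D}.
Read '1': D→{G, M}; union {G, M}; ε-closure = {G, K, M}.
Read '1': G→{D, E, G, H}, K→{D, E, N}, M→∅; now {D, E, G, H, N}.
Read '0': D→∅, E→{L, M}, G→{E, N}, H→{D, G, H}, N→{N}; union {D, E, G, H, L, M, N}; ε-closure = {D, E, G, H, K, L, M, N}.
Read '0': D→∅, E→{L, M}, G→{E, N}, H→{D, G, H}, K→{D, E, G}, L→{M}, M→{D}, N→{N}; union {D, E, G, H, L, M, N}; ε-closure = {D, E, G, H, K, L, M, N}.
Read '0': D→∅, E→{L, M}, G→{E, N}, H→{D, G, H}, K→{D, E, G}, L→{M}, M→{D}, N→{N}; union {D, E, G, H, L, M, N}; ε-closure = {D, E, G, H, K, L, M, N}.
Read '2': D→{K}, E→{D}, G→{D, L}, H→{D, G, N}, K→{M}, L→∅, M→{K, L, N}, N→{E, G}; now {D, E, G, K, L, M, N}.
Read '2': D→{K}, E→{D}, G→{D, L}, K→{M}, L→∅, M→{K, L, N}, N→{E, G}; now {D, E, G, K, L, M, N}.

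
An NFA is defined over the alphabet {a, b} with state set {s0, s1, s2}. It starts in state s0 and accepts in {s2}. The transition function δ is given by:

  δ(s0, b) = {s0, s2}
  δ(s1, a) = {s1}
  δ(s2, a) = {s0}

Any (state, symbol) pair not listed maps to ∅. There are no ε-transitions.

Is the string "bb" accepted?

Start in {s0}.
Read 'b': {s0} → {s0, s2}.
Read 'b': {s0, s2} → {s0, s2}.
The final set {s0, s2} contains the accepting state s2.

Yes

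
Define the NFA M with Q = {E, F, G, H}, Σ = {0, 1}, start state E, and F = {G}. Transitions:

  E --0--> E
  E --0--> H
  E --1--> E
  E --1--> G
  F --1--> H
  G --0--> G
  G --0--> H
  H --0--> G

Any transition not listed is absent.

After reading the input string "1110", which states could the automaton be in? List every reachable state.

{E, G, H}

Start in {E}.
Read '1': E→{E, G}; now {E, G}.
Read '1': E→{E, G}, G→∅; now {E, G}.
Read '1': E→{E, G}, G→∅; now {E, G}.
Read '0': E→{E, H}, G→{G, H}; now {E, G, H}.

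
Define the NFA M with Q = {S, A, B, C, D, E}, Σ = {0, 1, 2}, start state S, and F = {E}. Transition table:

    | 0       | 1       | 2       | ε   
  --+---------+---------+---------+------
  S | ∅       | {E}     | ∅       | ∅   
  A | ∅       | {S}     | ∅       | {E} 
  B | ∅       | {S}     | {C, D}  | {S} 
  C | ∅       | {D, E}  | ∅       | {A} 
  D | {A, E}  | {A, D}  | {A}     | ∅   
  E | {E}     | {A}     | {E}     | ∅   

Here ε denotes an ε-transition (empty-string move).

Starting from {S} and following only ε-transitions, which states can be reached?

{S}

Begin with {S}.
No ε-moves leave this set, so the closure equals the set itself.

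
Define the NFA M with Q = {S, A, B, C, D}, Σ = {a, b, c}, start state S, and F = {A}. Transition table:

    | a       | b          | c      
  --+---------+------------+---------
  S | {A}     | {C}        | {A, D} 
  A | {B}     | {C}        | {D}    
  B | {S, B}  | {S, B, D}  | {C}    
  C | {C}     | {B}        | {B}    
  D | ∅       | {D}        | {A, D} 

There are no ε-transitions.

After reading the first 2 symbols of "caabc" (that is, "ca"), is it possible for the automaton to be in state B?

Start in {S}.
Read 'c': S→{A, D}; now {A, D}.
Read 'a': A→{B}, D→∅; now {B}.
State B is in {B}.

Yes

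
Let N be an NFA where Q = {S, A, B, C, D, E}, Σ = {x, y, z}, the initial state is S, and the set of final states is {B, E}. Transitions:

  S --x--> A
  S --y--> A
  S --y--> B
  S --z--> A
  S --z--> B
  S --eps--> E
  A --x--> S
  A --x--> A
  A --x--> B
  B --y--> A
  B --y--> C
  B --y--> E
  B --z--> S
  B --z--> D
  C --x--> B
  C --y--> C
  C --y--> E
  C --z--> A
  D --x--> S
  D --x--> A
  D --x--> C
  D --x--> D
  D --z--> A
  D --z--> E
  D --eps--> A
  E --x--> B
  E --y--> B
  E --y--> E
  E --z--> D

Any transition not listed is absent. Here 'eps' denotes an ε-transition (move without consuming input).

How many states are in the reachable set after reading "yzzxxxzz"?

5

Start: ε-closure({S}) = {S, E}.
Read 'y': S→{A, B}, E→{B, E}; now {A, B, E}.
Read 'z': A→∅, B→{S, D}, E→{D}; union {S, D}; ε-closure = {S, A, D, E}.
Read 'z': S→{A, B}, A→∅, D→{A, E}, E→{D}; now {A, B, D, E}.
Read 'x': A→{S, A, B}, B→∅, D→{S, A, C, D}, E→{B}; union {S, A, B, C, D}; ε-closure = {S, A, B, C, D, E}.
Read 'x': S→{A}, A→{S, A, B}, B→∅, C→{B}, D→{S, A, C, D}, E→{B}; union {S, A, B, C, D}; ε-closure = {S, A, B, C, D, E}.
Read 'x': S→{A}, A→{S, A, B}, B→∅, C→{B}, D→{S, A, C, D}, E→{B}; union {S, A, B, C, D}; ε-closure = {S, A, B, C, D, E}.
Read 'z': S→{A, B}, A→∅, B→{S, D}, C→{A}, D→{A, E}, E→{D}; now {S, A, B, D, E}.
Read 'z': S→{A, B}, A→∅, B→{S, D}, D→{A, E}, E→{D}; now {S, A, B, D, E}.
That set has 5 states.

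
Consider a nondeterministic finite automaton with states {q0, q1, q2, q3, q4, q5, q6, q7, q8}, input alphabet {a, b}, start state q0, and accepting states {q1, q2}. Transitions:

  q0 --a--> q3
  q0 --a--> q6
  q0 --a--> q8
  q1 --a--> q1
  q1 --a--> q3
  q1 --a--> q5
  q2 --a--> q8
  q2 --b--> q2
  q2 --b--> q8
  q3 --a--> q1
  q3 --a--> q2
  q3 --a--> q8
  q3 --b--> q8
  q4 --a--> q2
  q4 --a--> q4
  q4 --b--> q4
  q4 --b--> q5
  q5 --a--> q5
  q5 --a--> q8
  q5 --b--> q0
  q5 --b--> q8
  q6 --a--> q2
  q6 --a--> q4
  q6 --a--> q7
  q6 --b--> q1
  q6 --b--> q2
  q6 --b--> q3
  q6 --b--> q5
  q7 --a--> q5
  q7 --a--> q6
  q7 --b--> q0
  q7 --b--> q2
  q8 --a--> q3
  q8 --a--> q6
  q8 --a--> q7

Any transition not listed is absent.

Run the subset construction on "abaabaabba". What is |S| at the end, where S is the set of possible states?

7

Start in {q0}.
Read 'a': {q0} → {q3, q6, q8}.
Read 'b': {q3, q6, q8} → {q1, q2, q3, q5, q8}.
Read 'a': {q1, q2, q3, q5, q8} → {q1, q2, q3, q5, q6, q7, q8}.
Read 'a': {q1, q2, q3, q5, q6, q7, q8} → {q1, q2, q3, q4, q5, q6, q7, q8}.
Read 'b': {q1, q2, q3, q4, q5, q6, q7, q8} → {q0, q1, q2, q3, q4, q5, q8}.
Read 'a': {q0, q1, q2, q3, q4, q5, q8} → {q1, q2, q3, q4, q5, q6, q7, q8}.
Read 'a': {q1, q2, q3, q4, q5, q6, q7, q8} → {q1, q2, q3, q4, q5, q6, q7, q8}.
Read 'b': {q1, q2, q3, q4, q5, q6, q7, q8} → {q0, q1, q2, q3, q4, q5, q8}.
Read 'b': {q0, q1, q2, q3, q4, q5, q8} → {q0, q2, q4, q5, q8}.
Read 'a': {q0, q2, q4, q5, q8} → {q2, q3, q4, q5, q6, q7, q8}.
That set has 7 states.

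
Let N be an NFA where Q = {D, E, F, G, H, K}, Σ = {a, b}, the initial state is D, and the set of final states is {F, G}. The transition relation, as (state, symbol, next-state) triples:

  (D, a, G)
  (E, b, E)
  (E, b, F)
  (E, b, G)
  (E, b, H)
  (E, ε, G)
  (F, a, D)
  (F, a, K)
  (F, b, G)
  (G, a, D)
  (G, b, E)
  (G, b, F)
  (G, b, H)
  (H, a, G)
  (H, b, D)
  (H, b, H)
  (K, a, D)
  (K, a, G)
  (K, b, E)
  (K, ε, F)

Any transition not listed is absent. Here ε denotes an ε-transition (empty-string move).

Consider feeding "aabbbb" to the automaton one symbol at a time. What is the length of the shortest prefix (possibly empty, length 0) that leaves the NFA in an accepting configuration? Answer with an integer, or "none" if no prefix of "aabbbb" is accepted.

Start in {D}.
Read 'a': D→{G}; now {G}.
None of the earlier sets intersect F, but {G} does.

1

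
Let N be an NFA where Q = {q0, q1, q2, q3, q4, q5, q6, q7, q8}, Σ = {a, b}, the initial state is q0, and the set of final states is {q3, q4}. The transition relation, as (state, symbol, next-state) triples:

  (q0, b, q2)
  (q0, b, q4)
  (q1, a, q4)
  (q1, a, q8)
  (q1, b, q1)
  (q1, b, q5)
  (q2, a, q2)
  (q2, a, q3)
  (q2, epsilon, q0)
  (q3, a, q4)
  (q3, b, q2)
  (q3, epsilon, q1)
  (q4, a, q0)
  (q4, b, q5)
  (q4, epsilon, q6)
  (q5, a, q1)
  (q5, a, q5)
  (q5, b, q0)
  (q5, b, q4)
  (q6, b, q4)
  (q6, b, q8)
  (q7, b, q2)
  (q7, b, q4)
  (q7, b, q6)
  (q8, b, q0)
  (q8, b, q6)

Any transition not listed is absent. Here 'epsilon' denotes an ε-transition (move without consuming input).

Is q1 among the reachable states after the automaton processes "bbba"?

Yes

Start in {q0}.
Read 'b': {q0} → {q0, q2, q4, q6}.
Read 'b': {q0, q2, q4, q6} → {q0, q2, q4, q5, q6, q8}.
Read 'b': {q0, q2, q4, q5, q6, q8} → {q0, q2, q4, q5, q6, q8}.
Read 'a': {q0, q2, q4, q5, q6, q8} → {q0, q1, q2, q3, q5}.
State q1 is in {q0, q1, q2, q3, q5}.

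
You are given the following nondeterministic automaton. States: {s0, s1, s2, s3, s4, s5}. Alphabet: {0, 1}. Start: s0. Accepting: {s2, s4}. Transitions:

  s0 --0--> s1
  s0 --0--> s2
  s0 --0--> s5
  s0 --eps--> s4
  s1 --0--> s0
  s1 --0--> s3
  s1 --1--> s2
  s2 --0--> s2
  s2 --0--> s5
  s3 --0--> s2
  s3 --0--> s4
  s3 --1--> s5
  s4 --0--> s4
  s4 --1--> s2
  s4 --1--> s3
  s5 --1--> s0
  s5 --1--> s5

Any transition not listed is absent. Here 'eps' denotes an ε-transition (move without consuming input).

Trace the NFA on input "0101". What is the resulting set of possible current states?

Start: ε-closure({s0}) = {s0, s4}.
Read '0': s0→{s1, s2, s5}, s4→{s4}; now {s1, s2, s4, s5}.
Read '1': s1→{s2}, s2→∅, s4→{s2, s3}, s5→{s0, s5}; union {s0, s2, s3, s5}; ε-closure = {s0, s2, s3, s4, s5}.
Read '0': s0→{s1, s2, s5}, s2→{s2, s5}, s3→{s2, s4}, s4→{s4}, s5→∅; now {s1, s2, s4, s5}.
Read '1': s1→{s2}, s2→∅, s4→{s2, s3}, s5→{s0, s5}; union {s0, s2, s3, s5}; ε-closure = {s0, s2, s3, s4, s5}.

{s0, s2, s3, s4, s5}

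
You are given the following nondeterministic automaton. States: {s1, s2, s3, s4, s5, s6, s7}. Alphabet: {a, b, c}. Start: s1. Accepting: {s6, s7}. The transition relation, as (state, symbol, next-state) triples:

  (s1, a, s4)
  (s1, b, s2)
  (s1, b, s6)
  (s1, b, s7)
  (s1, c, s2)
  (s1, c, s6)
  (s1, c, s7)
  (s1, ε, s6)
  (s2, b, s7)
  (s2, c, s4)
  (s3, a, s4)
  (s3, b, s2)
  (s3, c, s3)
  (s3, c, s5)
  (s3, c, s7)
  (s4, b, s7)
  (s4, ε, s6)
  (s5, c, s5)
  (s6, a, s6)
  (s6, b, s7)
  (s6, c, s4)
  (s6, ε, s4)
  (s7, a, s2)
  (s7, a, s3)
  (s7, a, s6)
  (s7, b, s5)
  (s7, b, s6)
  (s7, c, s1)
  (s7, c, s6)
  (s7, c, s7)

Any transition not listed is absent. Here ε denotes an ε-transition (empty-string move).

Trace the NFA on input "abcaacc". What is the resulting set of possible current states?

Start: ε-closure({s1}) = {s1, s4, s6}.
Read 'a': s1→{s4}, s4→∅, s6→{s6}; now {s4, s6}.
Read 'b': s4→{s7}, s6→{s7}; now {s7}.
Read 'c': s7→{s1, s6, s7}; union {s1, s6, s7}; ε-closure = {s1, s4, s6, s7}.
Read 'a': s1→{s4}, s4→∅, s6→{s6}, s7→{s2, s3, s6}; now {s2, s3, s4, s6}.
Read 'a': s2→∅, s3→{s4}, s4→∅, s6→{s6}; now {s4, s6}.
Read 'c': s4→∅, s6→{s4}; union {s4}; ε-closure = {s4, s6}.
Read 'c': s4→∅, s6→{s4}; union {s4}; ε-closure = {s4, s6}.

{s4, s6}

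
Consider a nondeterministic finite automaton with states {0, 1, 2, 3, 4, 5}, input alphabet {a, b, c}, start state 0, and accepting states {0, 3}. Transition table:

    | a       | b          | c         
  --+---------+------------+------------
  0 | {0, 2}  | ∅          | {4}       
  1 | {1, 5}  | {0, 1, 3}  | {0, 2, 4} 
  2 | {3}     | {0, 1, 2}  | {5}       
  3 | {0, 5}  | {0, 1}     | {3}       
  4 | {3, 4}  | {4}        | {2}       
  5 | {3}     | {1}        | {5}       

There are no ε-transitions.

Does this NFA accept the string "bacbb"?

No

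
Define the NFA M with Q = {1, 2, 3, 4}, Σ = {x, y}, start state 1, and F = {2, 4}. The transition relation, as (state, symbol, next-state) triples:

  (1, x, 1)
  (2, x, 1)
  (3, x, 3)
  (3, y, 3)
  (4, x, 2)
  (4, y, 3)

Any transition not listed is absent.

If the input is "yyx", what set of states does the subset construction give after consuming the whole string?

Start in {1}.
Read 'y': {1} → ∅.
The set is empty and remains empty for the remaining 2 symbols.

∅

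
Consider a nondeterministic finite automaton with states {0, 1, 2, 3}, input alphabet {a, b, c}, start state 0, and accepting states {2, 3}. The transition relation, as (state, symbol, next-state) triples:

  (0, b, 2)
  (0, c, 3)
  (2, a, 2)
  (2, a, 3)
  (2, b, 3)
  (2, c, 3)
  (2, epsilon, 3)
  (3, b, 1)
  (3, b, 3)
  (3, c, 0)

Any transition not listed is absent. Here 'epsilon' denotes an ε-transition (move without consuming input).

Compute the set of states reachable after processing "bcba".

{2, 3}

Start in {0}.
Read 'b': {0} → {2, 3}.
Read 'c': {2, 3} → {0, 3}.
Read 'b': {0, 3} → {1, 2, 3}.
Read 'a': {1, 2, 3} → {2, 3}.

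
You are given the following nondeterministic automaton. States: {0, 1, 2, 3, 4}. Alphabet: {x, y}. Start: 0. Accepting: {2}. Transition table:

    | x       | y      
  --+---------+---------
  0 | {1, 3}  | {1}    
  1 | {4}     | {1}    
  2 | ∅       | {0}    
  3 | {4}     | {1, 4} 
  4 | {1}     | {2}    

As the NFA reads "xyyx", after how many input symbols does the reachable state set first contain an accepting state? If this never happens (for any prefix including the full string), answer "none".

3

Start in {0}.
Read 'x': {0} → {1, 3}.
Read 'y': {1, 3} → {1, 4}.
Read 'y': {1, 4} → {1, 2}.
None of the earlier sets intersect F, but {1, 2} does.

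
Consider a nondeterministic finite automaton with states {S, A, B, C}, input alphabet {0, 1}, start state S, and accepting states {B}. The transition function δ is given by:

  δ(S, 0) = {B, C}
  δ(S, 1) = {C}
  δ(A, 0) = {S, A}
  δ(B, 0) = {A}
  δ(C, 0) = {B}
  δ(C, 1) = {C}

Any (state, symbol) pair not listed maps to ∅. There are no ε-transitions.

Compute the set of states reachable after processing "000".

{S, A}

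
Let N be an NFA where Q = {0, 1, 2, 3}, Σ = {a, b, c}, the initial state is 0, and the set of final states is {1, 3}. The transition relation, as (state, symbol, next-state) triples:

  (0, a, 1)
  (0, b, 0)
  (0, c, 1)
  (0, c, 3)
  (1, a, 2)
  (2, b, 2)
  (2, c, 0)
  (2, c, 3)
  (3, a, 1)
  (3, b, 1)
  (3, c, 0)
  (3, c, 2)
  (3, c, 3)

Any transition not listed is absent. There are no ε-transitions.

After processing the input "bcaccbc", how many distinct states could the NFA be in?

Start in {0}.
Read 'b': 0→{0}; now {0}.
Read 'c': 0→{1, 3}; now {1, 3}.
Read 'a': 1→{2}, 3→{1}; now {1, 2}.
Read 'c': 1→∅, 2→{0, 3}; now {0, 3}.
Read 'c': 0→{1, 3}, 3→{0, 2, 3}; now {0, 1, 2, 3}.
Read 'b': 0→{0}, 1→∅, 2→{2}, 3→{1}; now {0, 1, 2}.
Read 'c': 0→{1, 3}, 1→∅, 2→{0, 3}; now {0, 1, 3}.
That set has 3 states.

3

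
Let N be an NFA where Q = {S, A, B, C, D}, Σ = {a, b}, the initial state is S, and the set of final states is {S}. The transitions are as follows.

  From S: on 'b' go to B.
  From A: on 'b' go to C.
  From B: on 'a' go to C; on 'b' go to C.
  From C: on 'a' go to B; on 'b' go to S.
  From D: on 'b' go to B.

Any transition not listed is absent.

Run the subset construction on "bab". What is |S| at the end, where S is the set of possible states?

1

Start in {S}.
Read 'b': {S} → {B}.
Read 'a': {B} → {C}.
Read 'b': {C} → {S}.
That set has 1 state.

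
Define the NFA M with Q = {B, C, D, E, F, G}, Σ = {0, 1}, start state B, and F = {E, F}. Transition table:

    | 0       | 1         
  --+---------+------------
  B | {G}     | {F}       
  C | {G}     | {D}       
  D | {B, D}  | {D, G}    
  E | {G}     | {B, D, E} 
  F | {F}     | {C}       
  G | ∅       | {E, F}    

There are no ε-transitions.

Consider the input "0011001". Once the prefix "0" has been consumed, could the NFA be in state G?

Start in {B}.
Read '0': {B} → {G}.
State G is in {G}.

Yes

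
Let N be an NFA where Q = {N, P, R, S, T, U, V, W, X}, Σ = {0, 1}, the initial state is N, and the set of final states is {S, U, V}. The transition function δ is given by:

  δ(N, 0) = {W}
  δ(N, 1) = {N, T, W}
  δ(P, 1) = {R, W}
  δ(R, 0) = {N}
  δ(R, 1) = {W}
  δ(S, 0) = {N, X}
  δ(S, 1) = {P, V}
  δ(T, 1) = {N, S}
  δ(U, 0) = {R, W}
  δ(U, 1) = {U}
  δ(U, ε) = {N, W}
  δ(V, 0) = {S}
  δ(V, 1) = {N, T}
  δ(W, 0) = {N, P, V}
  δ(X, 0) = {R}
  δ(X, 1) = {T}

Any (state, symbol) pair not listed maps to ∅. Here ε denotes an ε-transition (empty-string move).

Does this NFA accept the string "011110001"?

Start in {N}.
Read '0': N→{W}; now {W}.
Read '1': W→∅; now ∅.
The set is empty and remains empty for the remaining 7 symbols.
The final set ∅ contains no accepting state.

No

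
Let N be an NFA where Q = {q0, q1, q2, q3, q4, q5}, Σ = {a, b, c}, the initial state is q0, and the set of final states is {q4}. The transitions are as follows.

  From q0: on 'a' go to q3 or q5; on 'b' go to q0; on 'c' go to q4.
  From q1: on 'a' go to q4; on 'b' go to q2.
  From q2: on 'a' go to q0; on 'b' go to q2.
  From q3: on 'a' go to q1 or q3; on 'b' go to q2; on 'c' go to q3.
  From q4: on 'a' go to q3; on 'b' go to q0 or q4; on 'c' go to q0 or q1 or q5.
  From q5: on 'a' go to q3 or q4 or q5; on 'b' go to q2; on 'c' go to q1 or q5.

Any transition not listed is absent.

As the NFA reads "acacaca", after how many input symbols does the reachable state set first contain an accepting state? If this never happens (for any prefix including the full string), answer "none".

Start in {q0}.
Read 'a': q0→{q3, q5}; now {q3, q5}.
Read 'c': q3→{q3}, q5→{q1, q5}; now {q1, q3, q5}.
Read 'a': q1→{q4}, q3→{q1, q3}, q5→{q3, q4, q5}; now {q1, q3, q4, q5}.
None of the earlier sets intersect F, but {q1, q3, q4, q5} does.

3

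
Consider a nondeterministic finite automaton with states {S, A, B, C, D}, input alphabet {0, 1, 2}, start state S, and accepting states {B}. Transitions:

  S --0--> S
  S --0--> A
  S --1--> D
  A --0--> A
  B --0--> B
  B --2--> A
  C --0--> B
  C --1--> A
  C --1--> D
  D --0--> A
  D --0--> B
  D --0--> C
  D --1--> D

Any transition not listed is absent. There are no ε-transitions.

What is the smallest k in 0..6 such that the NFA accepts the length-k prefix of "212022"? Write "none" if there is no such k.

none

Start in {S}.
Read '2': {S} → ∅.
The set is empty and remains empty for the remaining 5 symbols.
No reachable set along the way intersects F.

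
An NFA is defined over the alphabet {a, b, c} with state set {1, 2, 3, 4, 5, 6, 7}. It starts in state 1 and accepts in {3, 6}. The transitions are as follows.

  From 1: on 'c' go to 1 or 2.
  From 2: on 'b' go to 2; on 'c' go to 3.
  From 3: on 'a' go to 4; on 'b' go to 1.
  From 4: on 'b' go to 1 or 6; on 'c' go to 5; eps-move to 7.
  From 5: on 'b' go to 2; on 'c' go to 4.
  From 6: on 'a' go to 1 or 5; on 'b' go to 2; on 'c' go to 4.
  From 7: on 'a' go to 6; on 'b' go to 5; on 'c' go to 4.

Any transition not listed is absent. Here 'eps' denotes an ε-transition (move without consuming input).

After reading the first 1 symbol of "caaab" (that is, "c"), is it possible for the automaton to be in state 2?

Yes

Start in {1}.
Read 'c': 1→{1, 2}; now {1, 2}.
State 2 is in {1, 2}.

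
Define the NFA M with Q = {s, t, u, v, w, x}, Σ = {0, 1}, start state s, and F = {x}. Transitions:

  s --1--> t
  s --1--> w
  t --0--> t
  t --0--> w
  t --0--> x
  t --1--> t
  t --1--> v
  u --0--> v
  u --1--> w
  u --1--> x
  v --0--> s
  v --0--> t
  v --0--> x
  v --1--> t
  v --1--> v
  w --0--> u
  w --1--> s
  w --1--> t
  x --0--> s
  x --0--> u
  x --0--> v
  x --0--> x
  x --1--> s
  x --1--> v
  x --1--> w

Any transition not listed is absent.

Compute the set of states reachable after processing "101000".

Start in {s}.
Read '1': s→{t, w}; now {t, w}.
Read '0': t→{t, w, x}, w→{u}; now {t, u, w, x}.
Read '1': t→{t, v}, u→{w, x}, w→{s, t}, x→{s, v, w}; now {s, t, v, w, x}.
Read '0': s→∅, t→{t, w, x}, v→{s, t, x}, w→{u}, x→{s, u, v, x}; now {s, t, u, v, w, x}.
Read '0': s→∅, t→{t, w, x}, u→{v}, v→{s, t, x}, w→{u}, x→{s, u, v, x}; now {s, t, u, v, w, x}.
Read '0': s→∅, t→{t, w, x}, u→{v}, v→{s, t, x}, w→{u}, x→{s, u, v, x}; now {s, t, u, v, w, x}.

{s, t, u, v, w, x}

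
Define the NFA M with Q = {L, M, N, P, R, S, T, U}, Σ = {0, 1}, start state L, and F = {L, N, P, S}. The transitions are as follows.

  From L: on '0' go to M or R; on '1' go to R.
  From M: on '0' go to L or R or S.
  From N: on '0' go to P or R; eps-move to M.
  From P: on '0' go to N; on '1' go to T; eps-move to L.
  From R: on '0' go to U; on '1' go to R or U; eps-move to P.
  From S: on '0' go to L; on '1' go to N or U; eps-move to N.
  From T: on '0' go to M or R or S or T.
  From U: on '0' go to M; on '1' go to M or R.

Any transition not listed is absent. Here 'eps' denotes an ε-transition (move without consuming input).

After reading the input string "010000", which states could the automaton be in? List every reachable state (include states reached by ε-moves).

{L, M, N, P, R, S, T, U}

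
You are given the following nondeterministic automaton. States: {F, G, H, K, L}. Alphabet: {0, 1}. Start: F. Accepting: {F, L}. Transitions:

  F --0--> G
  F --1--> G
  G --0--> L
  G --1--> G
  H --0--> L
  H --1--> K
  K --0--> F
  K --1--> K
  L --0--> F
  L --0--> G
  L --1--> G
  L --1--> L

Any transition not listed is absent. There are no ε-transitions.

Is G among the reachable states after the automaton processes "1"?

Yes

Start in {F}.
Read '1': F→{G}; now {G}.
State G is in {G}.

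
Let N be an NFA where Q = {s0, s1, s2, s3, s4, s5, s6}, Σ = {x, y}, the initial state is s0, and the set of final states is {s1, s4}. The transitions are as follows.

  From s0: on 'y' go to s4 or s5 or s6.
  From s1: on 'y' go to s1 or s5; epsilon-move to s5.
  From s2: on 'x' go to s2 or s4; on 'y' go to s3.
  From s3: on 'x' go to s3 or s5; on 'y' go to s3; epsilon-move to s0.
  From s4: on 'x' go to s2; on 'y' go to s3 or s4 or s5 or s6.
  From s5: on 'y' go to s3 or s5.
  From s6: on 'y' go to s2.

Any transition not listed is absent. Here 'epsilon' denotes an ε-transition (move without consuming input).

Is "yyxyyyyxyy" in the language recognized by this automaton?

Yes

Start in {s0}.
Read 'y': s0→{s4, s5, s6}; now {s4, s5, s6}.
Read 'y': s4→{s3, s4, s5, s6}, s5→{s3, s5}, s6→{s2}; union {s2, s3, s4, s5, s6}; ε-closure = {s0, s2, s3, s4, s5, s6}.
Read 'x': s0→∅, s2→{s2, s4}, s3→{s3, s5}, s4→{s2}, s5→∅, s6→∅; union {s2, s3, s4, s5}; ε-closure = {s0, s2, s3, s4, s5}.
Read 'y': s0→{s4, s5, s6}, s2→{s3}, s3→{s3}, s4→{s3, s4, s5, s6}, s5→{s3, s5}; union {s3, s4, s5, s6}; ε-closure = {s0, s3, s4, s5, s6}.
Read 'y': s0→{s4, s5, s6}, s3→{s3}, s4→{s3, s4, s5, s6}, s5→{s3, s5}, s6→{s2}; union {s2, s3, s4, s5, s6}; ε-closure = {s0, s2, s3, s4, s5, s6}.
Read 'y': s0→{s4, s5, s6}, s2→{s3}, s3→{s3}, s4→{s3, s4, s5, s6}, s5→{s3, s5}, s6→{s2}; union {s2, s3, s4, s5, s6}; ε-closure = {s0, s2, s3, s4, s5, s6}.
Read 'y': s0→{s4, s5, s6}, s2→{s3}, s3→{s3}, s4→{s3, s4, s5, s6}, s5→{s3, s5}, s6→{s2}; union {s2, s3, s4, s5, s6}; ε-closure = {s0, s2, s3, s4, s5, s6}.
Read 'x': s0→∅, s2→{s2, s4}, s3→{s3, s5}, s4→{s2}, s5→∅, s6→∅; union {s2, s3, s4, s5}; ε-closure = {s0, s2, s3, s4, s5}.
Read 'y': s0→{s4, s5, s6}, s2→{s3}, s3→{s3}, s4→{s3, s4, s5, s6}, s5→{s3, s5}; union {s3, s4, s5, s6}; ε-closure = {s0, s3, s4, s5, s6}.
Read 'y': s0→{s4, s5, s6}, s3→{s3}, s4→{s3, s4, s5, s6}, s5→{s3, s5}, s6→{s2}; union {s2, s3, s4, s5, s6}; ε-closure = {s0, s2, s3, s4, s5, s6}.
The final set {s0, s2, s3, s4, s5, s6} contains the accepting state s4.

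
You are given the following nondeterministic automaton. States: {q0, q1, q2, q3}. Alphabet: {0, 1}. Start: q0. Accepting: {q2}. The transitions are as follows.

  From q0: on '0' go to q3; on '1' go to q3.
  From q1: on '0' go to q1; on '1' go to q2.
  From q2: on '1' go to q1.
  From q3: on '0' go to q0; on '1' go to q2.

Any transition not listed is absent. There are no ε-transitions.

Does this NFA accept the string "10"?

Start in {q0}.
Read '1': {q0} → {q3}.
Read '0': {q3} → {q0}.
The final set {q0} contains no accepting state.

No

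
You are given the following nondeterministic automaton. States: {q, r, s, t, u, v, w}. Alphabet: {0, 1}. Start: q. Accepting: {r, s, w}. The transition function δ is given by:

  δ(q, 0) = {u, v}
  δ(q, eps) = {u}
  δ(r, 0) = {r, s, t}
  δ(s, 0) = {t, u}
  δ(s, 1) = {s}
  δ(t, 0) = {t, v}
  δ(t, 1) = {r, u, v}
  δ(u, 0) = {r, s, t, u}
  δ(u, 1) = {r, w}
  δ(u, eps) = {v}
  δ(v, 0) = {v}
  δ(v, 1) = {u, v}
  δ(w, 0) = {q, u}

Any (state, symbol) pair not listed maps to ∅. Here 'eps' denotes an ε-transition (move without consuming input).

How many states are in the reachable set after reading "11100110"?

Start: ε-closure({q}) = {q, u, v}.
Read '1': {q, u, v} → {r, u, v, w}.
Read '1': {r, u, v, w} → {r, u, v, w}.
Read '1': {r, u, v, w} → {r, u, v, w}.
Read '0': {r, u, v, w} → {q, r, s, t, u, v}.
Read '0': {q, r, s, t, u, v} → {r, s, t, u, v}.
Read '1': {r, s, t, u, v} → {r, s, u, v, w}.
Read '1': {r, s, u, v, w} → {r, s, u, v, w}.
Read '0': {r, s, u, v, w} → {q, r, s, t, u, v}.
That set has 6 states.

6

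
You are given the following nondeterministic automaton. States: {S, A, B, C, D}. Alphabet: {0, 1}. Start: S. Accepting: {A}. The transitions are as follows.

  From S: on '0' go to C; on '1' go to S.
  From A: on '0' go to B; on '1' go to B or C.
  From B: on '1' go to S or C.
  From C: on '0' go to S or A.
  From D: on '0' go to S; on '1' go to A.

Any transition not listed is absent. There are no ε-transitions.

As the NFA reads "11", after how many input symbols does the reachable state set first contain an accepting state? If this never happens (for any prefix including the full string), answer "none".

none

Start in {S}.
Read '1': S→{S}; now {S}.
Read '1': S→{S}; now {S}.
No reachable set along the way intersects F.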